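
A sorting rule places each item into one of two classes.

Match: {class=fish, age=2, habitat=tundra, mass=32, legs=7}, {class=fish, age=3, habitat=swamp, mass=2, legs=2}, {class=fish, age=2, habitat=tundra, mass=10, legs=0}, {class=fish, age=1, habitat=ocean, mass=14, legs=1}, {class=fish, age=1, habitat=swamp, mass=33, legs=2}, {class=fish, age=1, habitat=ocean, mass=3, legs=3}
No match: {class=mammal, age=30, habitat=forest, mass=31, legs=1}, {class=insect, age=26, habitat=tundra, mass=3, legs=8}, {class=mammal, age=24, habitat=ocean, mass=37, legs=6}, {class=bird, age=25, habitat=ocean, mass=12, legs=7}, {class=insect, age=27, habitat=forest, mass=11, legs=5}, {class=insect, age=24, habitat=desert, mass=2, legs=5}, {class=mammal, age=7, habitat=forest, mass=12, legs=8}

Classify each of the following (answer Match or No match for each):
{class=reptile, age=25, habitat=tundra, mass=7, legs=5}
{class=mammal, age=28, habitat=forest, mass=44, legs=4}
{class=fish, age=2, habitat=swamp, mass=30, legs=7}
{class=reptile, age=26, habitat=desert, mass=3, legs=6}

'Match' ⟺ class is fish.
{class=reptile, age=25, habitat=tundra, mass=7, legs=5}: No match (class is reptile).
{class=mammal, age=28, habitat=forest, mass=44, legs=4}: No match (class is mammal).
{class=fish, age=2, habitat=swamp, mass=30, legs=7}: Match (class is fish).
{class=reptile, age=26, habitat=desert, mass=3, legs=6}: No match (class is reptile).

No match, No match, Match, No match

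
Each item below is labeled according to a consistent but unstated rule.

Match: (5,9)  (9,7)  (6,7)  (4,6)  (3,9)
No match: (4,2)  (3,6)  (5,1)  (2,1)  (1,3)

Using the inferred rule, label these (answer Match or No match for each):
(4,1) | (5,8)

No match, Match

The classifier is using: sum ≥ 10.
(4,1) → 4+1 = 5 → No match.
(5,8) → 5+8 = 13 → Match.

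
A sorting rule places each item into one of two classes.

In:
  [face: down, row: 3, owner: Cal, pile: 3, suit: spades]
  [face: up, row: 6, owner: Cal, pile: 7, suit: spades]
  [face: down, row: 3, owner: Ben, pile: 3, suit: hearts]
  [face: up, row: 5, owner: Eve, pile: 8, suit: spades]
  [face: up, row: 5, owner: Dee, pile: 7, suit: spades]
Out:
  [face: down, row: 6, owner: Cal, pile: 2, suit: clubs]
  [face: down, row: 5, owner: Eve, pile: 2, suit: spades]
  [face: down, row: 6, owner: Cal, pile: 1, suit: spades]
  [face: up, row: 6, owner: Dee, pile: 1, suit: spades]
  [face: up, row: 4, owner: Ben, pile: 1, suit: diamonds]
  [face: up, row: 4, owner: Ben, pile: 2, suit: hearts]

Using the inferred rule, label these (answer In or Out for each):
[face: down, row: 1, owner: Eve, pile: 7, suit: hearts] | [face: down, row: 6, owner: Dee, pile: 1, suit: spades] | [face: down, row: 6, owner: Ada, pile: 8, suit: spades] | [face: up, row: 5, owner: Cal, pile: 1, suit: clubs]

In, Out, In, Out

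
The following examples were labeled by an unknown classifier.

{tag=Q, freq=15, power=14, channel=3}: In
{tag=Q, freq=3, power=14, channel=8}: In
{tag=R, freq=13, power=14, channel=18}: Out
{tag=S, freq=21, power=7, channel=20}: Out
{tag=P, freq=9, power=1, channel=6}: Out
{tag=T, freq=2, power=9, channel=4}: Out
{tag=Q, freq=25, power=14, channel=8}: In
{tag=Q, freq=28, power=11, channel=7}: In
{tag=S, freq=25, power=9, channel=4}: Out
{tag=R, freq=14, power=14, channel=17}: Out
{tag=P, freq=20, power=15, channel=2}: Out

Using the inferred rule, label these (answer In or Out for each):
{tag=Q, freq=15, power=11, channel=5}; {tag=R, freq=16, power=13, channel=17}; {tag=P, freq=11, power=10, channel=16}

The distinguishing property — tag is Q — holds for all the 'In' cases and none of the 'Out' cases.
{tag=Q, freq=15, power=11, channel=5}: tag is Q, meets the rule → In.
{tag=R, freq=16, power=13, channel=17}: tag is R, does not pass → Out.
{tag=P, freq=11, power=10, channel=16}: tag is P, does not pass → Out.

In, Out, Out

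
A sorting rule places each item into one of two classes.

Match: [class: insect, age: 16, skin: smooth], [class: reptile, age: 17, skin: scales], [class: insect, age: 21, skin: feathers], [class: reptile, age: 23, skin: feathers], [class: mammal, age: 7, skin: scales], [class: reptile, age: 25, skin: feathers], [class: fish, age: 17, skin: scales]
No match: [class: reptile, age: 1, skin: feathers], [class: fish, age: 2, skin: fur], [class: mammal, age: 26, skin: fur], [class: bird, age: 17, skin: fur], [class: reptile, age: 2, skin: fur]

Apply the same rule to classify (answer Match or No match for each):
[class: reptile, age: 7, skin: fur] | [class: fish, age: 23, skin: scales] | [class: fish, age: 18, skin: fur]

No match, Match, No match

A rule that fits every label: skin is not fur AND age ≥ 2 — true of each 'Match' example, false of each 'No match' one.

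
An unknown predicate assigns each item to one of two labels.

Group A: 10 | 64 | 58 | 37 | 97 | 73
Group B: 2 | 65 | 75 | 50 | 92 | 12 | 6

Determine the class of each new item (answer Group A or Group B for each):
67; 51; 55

Group A, Group B, Group A

The classifier is using: ≡ 1 (mod 3).
67: 67 mod 3 = 1, satisfies this → Group A.
51: 51 mod 3 = 0, fails the rule → Group B.
55: 55 mod 3 = 1, satisfies this → Group A.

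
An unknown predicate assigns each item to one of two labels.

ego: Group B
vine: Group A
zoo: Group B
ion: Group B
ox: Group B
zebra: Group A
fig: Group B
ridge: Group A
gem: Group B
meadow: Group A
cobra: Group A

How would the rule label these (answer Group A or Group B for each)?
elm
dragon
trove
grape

Group B, Group A, Group A, Group A

A rule that fits every label: length ≥ 4 — true of each 'Group A' example, false of each 'Group B' one.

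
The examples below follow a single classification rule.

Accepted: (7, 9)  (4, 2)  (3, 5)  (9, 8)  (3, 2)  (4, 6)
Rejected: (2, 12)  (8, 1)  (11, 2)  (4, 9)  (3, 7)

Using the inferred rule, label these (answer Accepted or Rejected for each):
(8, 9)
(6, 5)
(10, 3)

Accepted, Accepted, Rejected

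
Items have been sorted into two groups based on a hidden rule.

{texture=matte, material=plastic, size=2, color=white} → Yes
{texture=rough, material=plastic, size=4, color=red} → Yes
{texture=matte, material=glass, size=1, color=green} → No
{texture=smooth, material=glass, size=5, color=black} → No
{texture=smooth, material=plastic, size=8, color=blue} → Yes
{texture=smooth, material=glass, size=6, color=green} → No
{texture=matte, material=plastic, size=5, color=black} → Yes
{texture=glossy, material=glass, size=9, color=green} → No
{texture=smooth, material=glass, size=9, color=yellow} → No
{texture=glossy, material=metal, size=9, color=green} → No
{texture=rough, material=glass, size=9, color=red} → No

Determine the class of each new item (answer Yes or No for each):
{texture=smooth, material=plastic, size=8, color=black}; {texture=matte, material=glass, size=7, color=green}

Yes, No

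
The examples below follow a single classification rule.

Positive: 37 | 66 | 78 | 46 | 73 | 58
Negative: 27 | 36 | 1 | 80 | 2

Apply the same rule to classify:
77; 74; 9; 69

Positive, Positive, Negative, Positive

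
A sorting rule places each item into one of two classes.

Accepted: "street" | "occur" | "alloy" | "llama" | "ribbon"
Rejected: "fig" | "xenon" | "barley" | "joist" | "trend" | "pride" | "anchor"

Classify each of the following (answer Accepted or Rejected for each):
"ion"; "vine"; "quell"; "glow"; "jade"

Comparing the two groups points to one rule — has a double letter.
"ion": no doubled letter — doesn't qualify, so Rejected. "vine": no doubled letter — doesn't qualify, so Rejected. "quell": 'll' doubled — checks out, so Accepted. "glow": no doubled letter — doesn't qualify, so Rejected. "jade": no doubled letter — doesn't qualify, so Rejected.

Rejected, Rejected, Accepted, Rejected, Rejected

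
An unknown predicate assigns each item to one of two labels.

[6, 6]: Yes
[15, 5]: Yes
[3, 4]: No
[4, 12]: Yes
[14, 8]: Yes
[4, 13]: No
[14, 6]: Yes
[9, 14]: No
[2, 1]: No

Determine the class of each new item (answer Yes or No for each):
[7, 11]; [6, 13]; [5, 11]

Rule: sum is even. This holds for each 'Yes' example and fails for each 'No' one.
Yes: [7, 11], since 7+11 = 18. No: [6, 13], since 6+13 = 19. Yes: [5, 11], since 5+11 = 16.

Yes, No, Yes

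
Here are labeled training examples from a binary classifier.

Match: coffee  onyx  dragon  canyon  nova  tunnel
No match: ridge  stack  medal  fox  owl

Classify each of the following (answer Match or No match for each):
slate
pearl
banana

Every 'Match' example satisfies: even length. None of the 'No match' examples do.

No match, No match, Match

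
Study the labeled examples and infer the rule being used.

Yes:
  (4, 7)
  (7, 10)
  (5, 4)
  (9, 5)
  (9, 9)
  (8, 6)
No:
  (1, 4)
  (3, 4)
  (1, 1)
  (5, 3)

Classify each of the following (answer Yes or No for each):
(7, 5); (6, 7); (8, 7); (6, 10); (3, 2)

Yes, Yes, Yes, Yes, No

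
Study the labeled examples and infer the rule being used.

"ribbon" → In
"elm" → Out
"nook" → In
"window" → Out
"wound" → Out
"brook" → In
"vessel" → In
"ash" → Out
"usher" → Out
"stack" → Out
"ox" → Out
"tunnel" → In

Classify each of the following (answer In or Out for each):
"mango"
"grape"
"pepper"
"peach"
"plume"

The simplest hypothesis consistent with all the labels is: has a double letter.

Out, Out, In, Out, Out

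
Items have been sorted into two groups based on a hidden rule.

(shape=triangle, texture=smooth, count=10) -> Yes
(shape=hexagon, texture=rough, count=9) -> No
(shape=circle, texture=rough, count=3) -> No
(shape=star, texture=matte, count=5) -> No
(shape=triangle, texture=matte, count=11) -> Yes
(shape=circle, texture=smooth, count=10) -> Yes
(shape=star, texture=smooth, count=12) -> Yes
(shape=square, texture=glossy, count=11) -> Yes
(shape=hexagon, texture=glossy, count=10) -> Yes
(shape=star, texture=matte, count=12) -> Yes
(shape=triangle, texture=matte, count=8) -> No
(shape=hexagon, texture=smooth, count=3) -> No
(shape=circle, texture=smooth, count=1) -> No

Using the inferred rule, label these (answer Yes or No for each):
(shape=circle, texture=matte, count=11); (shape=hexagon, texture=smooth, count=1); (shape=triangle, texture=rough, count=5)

A rule that fits every label: count ≥ 10 — true of each 'Yes' example, false of each 'No' one.
Yes: (shape=circle, texture=matte, count=11), since count = 11. No: (shape=hexagon, texture=smooth, count=1), since count = 1. No: (shape=triangle, texture=rough, count=5), since count = 5.

Yes, No, No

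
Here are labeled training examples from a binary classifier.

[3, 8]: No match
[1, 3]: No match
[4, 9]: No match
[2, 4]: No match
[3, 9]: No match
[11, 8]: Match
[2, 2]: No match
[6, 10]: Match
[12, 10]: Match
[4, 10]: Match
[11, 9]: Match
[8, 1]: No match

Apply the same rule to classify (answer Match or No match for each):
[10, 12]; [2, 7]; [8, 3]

One predicate separates the groups cleanly: sum ≥ 14.
[10, 12]: 10+12 = 22 — has this property, so Match.
[2, 7]: 2+7 = 9 — fails the rule, so No match.
[8, 3]: 8+3 = 11 — fails the rule, so No match.

Match, No match, No match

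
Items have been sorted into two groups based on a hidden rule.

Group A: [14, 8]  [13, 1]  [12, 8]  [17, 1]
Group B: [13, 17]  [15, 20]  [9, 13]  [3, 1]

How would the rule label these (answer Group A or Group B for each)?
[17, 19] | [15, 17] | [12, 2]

The classifier is using: first > second AND sum ≥ 14.
Group B: [17, 19], since 17 < 19, 17+19 = 36. Group B: [15, 17], since 15 < 17, 15+17 = 32. Group A: [12, 2], since 12 > 2, 12+2 = 14.

Group B, Group B, Group A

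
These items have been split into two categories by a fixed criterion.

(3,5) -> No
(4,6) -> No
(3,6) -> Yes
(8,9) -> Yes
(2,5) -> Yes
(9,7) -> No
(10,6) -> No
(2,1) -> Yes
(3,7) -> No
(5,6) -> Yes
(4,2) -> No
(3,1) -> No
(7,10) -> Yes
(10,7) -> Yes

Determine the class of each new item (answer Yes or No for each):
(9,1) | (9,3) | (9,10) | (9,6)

No, No, Yes, Yes

Comparing the two groups points to one rule — sum is odd.
(9,1) — 9+1 = 10, hence No. (9,3) — 9+3 = 12, hence No. (9,10) — 9+10 = 19, hence Yes. (9,6) — 9+6 = 15, hence Yes.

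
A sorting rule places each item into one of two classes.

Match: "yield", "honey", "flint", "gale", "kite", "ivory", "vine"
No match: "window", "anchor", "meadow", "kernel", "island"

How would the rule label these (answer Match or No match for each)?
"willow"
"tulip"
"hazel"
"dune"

No match, Match, Match, Match

'Match' ⟺ length ≤ 5.
"willow": No match (length 6). "tulip": Match (length 5). "hazel": Match (length 5). "dune": Match (length 4).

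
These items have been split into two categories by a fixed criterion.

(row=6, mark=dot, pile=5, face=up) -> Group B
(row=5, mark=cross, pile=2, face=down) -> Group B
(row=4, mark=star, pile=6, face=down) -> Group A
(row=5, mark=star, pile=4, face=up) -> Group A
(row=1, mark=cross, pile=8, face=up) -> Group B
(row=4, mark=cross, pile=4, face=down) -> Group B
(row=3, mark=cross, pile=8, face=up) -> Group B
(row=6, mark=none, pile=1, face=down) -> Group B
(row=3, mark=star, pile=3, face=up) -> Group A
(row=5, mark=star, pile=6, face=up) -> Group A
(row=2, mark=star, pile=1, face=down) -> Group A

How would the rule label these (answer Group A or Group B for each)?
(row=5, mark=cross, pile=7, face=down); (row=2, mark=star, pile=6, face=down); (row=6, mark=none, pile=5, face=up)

Group B, Group A, Group B

The pattern is that an item is 'Group A' exactly when: mark is star.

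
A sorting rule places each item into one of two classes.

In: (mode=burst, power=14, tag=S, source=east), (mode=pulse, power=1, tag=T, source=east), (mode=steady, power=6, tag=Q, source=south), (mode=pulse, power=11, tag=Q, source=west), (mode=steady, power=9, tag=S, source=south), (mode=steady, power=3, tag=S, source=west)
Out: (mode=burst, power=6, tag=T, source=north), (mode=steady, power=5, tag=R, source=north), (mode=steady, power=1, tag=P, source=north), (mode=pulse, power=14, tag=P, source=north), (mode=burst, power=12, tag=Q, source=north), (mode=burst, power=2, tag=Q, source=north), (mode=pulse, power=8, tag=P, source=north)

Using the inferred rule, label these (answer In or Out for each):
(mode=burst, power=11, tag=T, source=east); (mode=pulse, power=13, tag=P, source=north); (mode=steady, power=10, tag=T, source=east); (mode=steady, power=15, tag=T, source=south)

The rule appears to be: source is not north.
(mode=burst, power=11, tag=T, source=east) → source is east → In. (mode=pulse, power=13, tag=P, source=north) → source is north → Out. (mode=steady, power=10, tag=T, source=east) → source is east → In. (mode=steady, power=15, tag=T, source=south) → source is south → In.

In, Out, In, In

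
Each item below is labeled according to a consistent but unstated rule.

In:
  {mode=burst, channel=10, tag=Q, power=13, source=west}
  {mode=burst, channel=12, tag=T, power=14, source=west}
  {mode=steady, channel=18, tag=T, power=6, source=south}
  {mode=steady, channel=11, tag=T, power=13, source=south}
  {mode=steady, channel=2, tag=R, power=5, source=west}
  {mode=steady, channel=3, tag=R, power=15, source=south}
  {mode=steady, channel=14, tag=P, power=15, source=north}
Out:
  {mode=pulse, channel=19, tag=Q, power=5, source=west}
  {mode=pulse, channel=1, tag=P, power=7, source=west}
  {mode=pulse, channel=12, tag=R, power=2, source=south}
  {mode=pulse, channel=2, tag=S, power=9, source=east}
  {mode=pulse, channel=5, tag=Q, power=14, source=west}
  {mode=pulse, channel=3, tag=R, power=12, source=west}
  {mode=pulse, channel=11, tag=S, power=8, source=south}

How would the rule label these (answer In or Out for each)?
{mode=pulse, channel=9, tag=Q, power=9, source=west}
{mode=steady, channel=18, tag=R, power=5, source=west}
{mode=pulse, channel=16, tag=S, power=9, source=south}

Out, In, Out

The classifier is using: mode is not pulse.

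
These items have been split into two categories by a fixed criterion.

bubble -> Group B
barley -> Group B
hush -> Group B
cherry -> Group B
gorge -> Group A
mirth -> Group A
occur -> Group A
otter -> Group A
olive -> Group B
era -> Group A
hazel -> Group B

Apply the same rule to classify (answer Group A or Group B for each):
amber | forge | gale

Group A, Group A, Group B

The rule appears to be: odd length AND contains 'r'.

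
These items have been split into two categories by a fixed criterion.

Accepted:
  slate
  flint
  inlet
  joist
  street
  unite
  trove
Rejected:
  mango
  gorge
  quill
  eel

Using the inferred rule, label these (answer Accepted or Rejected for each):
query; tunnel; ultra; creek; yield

A rule that fits every label: contains 't' — true of each 'Accepted' example, false of each 'Rejected' one.
query → no 't' → Rejected.
tunnel → has 't' → Accepted.
ultra → has 't' → Accepted.
creek → no 't' → Rejected.
yield → no 't' → Rejected.

Rejected, Accepted, Accepted, Rejected, Rejected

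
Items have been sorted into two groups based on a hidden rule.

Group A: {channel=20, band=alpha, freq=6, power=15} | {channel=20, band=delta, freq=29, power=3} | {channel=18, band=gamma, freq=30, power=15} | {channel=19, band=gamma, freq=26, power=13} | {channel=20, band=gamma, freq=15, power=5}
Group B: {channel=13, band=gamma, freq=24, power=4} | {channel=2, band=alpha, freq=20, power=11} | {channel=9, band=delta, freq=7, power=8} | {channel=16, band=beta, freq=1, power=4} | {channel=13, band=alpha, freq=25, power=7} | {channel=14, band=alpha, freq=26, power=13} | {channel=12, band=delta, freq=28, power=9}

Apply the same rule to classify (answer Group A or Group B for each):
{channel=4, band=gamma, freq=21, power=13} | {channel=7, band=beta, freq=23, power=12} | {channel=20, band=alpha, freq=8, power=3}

The classifier is using: channel ≥ 18.
{channel=4, band=gamma, freq=21, power=13} — channel = 4, hence Group B.
{channel=7, band=beta, freq=23, power=12} — channel = 7, hence Group B.
{channel=20, band=alpha, freq=8, power=3} — channel = 20, hence Group A.

Group B, Group B, Group A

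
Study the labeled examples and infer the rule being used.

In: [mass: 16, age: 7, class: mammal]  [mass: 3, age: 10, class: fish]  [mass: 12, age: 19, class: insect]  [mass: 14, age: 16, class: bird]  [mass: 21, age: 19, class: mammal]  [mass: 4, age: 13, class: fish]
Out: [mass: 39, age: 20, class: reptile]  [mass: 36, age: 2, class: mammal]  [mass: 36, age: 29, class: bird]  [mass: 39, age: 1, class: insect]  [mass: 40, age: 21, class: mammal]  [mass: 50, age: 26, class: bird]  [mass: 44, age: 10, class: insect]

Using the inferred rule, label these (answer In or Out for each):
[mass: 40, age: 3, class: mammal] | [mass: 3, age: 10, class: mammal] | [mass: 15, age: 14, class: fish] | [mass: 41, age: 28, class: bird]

The simplest hypothesis consistent with all the labels is: mass ≤ 21.
[mass: 40, age: 3, class: mammal] — mass = 40, hence Out. [mass: 3, age: 10, class: mammal] — mass = 3, hence In. [mass: 15, age: 14, class: fish] — mass = 15, hence In. [mass: 41, age: 28, class: bird] — mass = 41, hence Out.

Out, In, In, Out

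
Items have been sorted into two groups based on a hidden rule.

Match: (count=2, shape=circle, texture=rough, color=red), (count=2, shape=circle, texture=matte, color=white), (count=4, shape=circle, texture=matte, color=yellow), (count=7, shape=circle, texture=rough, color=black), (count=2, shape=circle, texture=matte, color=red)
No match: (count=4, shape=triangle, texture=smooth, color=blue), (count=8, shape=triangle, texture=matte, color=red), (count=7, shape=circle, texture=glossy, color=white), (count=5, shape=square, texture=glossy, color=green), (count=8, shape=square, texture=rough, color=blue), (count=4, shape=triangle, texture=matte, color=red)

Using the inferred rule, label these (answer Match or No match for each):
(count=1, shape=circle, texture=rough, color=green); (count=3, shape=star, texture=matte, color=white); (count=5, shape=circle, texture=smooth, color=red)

All 'Match' examples share one property — shape is circle AND texture is not glossy — and every 'No match' example lacks it.
(count=1, shape=circle, texture=rough, color=green) — shape is circle, texture is rough, hence Match.
(count=3, shape=star, texture=matte, color=white) — shape is star, texture is matte, hence No match.
(count=5, shape=circle, texture=smooth, color=red) — shape is circle, texture is smooth, hence Match.

Match, No match, Match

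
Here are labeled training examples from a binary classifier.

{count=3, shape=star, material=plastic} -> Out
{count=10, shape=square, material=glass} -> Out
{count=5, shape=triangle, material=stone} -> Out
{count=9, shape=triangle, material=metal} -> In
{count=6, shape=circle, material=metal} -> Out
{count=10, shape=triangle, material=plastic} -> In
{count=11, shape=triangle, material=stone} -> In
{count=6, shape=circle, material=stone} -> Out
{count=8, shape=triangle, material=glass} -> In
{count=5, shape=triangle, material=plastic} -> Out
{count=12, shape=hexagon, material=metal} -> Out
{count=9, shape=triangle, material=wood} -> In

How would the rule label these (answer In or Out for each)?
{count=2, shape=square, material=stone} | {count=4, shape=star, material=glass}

Out, Out

Every 'In' example satisfies: shape is triangle AND count ≥ 6. None of the 'Out' examples do.
Out: {count=2, shape=square, material=stone}, since shape is square, count = 2. Out: {count=4, shape=star, material=glass}, since shape is star, count = 4.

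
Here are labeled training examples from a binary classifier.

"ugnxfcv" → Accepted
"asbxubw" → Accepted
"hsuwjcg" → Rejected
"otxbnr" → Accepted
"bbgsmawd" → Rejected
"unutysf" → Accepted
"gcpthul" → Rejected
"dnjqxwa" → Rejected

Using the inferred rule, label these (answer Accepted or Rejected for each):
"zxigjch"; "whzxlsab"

The simplest hypothesis consistent with all the labels is: starts with a vowel.
"zxigjch": Rejected (starts with 'z').
"whzxlsab": Rejected (starts with 'w').

Rejected, Rejected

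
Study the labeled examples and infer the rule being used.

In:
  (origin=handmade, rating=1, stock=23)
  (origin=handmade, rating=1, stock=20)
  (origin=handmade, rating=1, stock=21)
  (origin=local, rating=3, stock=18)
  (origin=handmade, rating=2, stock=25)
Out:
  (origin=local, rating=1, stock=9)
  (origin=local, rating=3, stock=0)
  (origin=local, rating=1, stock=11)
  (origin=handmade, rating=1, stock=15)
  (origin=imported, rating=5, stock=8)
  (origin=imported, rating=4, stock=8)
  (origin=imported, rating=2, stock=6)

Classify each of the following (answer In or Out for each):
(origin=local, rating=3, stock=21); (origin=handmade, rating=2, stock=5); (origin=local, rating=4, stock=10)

The common property of the 'In' items is: stock ≥ 18. No 'Out' item has it.
(origin=local, rating=3, stock=21): stock = 21 — passes, so In. (origin=handmade, rating=2, stock=5): stock = 5 — doesn't qualify, so Out. (origin=local, rating=4, stock=10): stock = 10 — doesn't qualify, so Out.

In, Out, Out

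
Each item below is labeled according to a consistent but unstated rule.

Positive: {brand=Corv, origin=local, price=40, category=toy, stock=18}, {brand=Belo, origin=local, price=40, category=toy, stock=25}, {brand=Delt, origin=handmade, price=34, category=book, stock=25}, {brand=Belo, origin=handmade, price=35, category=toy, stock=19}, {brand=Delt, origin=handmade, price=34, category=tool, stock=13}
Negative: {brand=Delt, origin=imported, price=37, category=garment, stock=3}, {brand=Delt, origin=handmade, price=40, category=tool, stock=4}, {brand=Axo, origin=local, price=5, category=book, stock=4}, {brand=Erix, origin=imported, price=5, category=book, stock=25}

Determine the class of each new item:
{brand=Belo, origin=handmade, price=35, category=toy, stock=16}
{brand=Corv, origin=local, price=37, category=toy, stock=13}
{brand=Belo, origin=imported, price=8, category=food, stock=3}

Positive, Positive, Negative

The pattern is that an item is 'Positive' exactly when: stock ≥ 13 AND price ≥ 34.
{brand=Belo, origin=handmade, price=35, category=toy, stock=16} → stock = 16, price = 35 → Positive. {brand=Corv, origin=local, price=37, category=toy, stock=13} → stock = 13, price = 37 → Positive. {brand=Belo, origin=imported, price=8, category=food, stock=3} → stock = 3, price = 8 → Negative.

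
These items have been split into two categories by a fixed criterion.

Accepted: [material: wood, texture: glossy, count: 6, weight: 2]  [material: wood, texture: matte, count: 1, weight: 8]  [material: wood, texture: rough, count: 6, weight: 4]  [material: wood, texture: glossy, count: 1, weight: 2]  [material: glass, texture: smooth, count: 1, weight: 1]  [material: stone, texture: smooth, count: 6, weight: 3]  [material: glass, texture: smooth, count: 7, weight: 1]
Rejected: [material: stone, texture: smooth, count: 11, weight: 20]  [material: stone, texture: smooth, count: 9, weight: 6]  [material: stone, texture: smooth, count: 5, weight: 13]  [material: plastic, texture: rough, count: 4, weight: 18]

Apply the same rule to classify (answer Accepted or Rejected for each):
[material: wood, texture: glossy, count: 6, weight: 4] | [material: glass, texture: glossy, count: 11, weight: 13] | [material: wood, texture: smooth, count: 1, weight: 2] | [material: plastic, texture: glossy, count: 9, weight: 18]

'Accepted' ⟺ weight ≤ 8 AND count ≤ 7.

Accepted, Rejected, Accepted, Rejected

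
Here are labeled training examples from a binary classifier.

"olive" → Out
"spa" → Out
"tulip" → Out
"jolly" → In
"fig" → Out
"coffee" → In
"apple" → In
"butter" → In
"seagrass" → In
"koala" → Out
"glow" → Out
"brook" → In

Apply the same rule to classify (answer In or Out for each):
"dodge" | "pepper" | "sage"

Out, In, Out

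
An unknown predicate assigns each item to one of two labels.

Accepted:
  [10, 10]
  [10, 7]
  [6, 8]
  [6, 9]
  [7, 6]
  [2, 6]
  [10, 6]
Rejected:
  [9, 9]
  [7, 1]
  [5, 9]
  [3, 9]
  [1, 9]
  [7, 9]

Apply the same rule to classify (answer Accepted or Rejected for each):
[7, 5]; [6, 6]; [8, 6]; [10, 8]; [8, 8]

Looking at the examples, the only property every 'Accepted' case has and every 'Rejected' case lacks is: product is even.

Rejected, Accepted, Accepted, Accepted, Accepted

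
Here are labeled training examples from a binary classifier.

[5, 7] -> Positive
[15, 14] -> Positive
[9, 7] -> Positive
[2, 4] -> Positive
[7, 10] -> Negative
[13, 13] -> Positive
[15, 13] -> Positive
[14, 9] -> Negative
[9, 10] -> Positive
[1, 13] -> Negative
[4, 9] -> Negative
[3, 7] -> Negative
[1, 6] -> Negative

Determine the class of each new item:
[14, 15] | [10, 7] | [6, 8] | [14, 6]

Positive, Negative, Positive, Negative

The classifier is using: |first − second| ≤ 2.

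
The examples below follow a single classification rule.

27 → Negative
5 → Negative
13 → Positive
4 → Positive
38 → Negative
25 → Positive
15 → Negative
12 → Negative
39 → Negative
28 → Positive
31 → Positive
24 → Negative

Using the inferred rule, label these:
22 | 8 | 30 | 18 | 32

Positive, Negative, Negative, Negative, Negative

Rule: ≡ 1 (mod 3). This holds for each 'Positive' example and fails for each 'Negative' one.
22 → 22 mod 3 = 1 → Positive. 8 → 8 mod 3 = 2 → Negative. 30 → 30 mod 3 = 0 → Negative. 18 → 18 mod 3 = 0 → Negative. 32 → 32 mod 3 = 2 → Negative.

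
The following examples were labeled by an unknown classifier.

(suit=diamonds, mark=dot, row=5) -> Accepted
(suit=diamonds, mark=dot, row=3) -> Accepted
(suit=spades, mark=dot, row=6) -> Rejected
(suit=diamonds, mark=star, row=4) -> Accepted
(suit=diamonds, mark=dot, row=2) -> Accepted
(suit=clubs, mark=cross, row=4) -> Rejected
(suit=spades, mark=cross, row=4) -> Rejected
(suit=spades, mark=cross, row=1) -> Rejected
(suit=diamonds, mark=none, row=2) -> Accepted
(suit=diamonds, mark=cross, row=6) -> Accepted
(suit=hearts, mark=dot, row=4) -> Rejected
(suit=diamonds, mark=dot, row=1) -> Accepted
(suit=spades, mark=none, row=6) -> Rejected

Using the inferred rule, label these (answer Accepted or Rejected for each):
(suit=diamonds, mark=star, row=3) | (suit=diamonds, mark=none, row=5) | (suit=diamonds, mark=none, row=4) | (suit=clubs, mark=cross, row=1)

The rule appears to be: suit is diamonds.
(suit=diamonds, mark=star, row=3): suit is diamonds, meets the rule → Accepted. (suit=diamonds, mark=none, row=5): suit is diamonds, meets the rule → Accepted. (suit=diamonds, mark=none, row=4): suit is diamonds, meets the rule → Accepted. (suit=clubs, mark=cross, row=1): suit is clubs, does not pass → Rejected.

Accepted, Accepted, Accepted, Rejected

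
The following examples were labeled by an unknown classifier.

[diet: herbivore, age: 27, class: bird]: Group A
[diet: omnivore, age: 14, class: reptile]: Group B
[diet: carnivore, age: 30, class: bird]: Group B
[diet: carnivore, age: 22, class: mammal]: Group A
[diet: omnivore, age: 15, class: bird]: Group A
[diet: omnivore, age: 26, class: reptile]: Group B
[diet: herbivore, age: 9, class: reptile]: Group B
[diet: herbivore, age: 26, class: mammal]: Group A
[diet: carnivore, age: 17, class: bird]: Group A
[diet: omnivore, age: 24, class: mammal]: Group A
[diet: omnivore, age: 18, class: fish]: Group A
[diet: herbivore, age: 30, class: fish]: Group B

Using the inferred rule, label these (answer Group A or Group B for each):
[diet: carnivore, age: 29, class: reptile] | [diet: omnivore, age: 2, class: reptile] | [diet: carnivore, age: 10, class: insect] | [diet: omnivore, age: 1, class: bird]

Group B, Group B, Group A, Group A

Rule: class is not reptile AND age ≤ 27. This holds for each 'Group A' example and fails for each 'Group B' one.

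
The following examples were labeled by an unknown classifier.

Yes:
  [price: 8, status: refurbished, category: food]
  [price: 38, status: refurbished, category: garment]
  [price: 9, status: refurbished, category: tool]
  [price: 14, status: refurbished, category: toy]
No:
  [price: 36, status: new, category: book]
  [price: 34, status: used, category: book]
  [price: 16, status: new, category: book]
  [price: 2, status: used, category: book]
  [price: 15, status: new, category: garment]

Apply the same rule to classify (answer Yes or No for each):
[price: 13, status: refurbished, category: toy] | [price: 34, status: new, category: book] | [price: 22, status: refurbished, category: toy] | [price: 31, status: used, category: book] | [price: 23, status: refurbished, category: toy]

'Yes' ⟺ status is refurbished.
Yes: [price: 13, status: refurbished, category: toy], since status is refurbished. No: [price: 34, status: new, category: book], since status is new. Yes: [price: 22, status: refurbished, category: toy], since status is refurbished. No: [price: 31, status: used, category: book], since status is used. Yes: [price: 23, status: refurbished, category: toy], since status is refurbished.

Yes, No, Yes, No, Yes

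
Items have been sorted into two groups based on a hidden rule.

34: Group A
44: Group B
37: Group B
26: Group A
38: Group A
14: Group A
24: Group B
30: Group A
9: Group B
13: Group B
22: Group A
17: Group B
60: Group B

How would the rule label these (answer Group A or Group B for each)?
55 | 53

Group B, Group B

Rule: ≡ 2 (mod 4). This holds for each 'Group A' example and fails for each 'Group B' one.
Group B: 55, since 55 mod 4 = 3.
Group B: 53, since 53 mod 4 = 1.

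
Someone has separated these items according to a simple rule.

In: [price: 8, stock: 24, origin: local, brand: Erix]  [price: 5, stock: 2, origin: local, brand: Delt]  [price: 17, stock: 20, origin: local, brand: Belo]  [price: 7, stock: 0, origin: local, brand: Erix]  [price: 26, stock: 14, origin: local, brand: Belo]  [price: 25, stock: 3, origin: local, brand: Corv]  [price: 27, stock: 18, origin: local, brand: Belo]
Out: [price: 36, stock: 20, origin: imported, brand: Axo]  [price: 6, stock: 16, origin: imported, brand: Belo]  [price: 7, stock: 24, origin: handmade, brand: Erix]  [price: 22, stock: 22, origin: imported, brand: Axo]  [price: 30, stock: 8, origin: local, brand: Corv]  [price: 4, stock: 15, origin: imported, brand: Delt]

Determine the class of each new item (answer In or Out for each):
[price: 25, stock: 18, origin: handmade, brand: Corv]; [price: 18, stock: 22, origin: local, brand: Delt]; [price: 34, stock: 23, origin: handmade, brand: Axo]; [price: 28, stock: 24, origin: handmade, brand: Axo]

A rule that fits every label: origin is local AND price ≤ 27 — true of each 'In' example, false of each 'Out' one.
[price: 25, stock: 18, origin: handmade, brand: Corv]: Out (origin is handmade, price = 25).
[price: 18, stock: 22, origin: local, brand: Delt]: In (origin is local, price = 18).
[price: 34, stock: 23, origin: handmade, brand: Axo]: Out (origin is handmade, price = 34).
[price: 28, stock: 24, origin: handmade, brand: Axo]: Out (origin is handmade, price = 28).

Out, In, Out, Out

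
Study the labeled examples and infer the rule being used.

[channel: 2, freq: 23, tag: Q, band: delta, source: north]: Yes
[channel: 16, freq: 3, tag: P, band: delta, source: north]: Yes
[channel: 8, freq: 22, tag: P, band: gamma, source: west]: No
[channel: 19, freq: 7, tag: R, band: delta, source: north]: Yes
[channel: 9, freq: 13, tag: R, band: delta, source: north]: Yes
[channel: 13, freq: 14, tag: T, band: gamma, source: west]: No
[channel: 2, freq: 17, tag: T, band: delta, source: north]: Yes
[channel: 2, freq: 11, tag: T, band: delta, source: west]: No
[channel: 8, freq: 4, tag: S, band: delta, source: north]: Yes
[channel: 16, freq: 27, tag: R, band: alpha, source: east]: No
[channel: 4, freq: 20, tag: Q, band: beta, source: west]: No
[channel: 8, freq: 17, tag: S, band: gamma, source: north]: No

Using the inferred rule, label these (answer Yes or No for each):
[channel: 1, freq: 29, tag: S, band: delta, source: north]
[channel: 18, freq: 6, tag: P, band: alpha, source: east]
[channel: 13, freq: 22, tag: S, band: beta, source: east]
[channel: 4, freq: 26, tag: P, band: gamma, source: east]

Yes, No, No, No

'Yes' ⟺ source is north AND band is delta.
[channel: 1, freq: 29, tag: S, band: delta, source: north] — source is north, band is delta, hence Yes. [channel: 18, freq: 6, tag: P, band: alpha, source: east] — source is east, band is alpha, hence No. [channel: 13, freq: 22, tag: S, band: beta, source: east] — source is east, band is beta, hence No. [channel: 4, freq: 26, tag: P, band: gamma, source: east] — source is east, band is gamma, hence No.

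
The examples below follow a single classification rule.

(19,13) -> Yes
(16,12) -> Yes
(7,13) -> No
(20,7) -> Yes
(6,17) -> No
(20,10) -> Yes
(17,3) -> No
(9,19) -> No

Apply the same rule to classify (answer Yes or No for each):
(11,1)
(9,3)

The pattern is that an item is 'Yes' exactly when: first > second AND sum ≥ 23.
(11,1) — 11 > 1, 11+1 = 12, hence No.
(9,3) — 9 > 3, 9+3 = 12, hence No.

No, No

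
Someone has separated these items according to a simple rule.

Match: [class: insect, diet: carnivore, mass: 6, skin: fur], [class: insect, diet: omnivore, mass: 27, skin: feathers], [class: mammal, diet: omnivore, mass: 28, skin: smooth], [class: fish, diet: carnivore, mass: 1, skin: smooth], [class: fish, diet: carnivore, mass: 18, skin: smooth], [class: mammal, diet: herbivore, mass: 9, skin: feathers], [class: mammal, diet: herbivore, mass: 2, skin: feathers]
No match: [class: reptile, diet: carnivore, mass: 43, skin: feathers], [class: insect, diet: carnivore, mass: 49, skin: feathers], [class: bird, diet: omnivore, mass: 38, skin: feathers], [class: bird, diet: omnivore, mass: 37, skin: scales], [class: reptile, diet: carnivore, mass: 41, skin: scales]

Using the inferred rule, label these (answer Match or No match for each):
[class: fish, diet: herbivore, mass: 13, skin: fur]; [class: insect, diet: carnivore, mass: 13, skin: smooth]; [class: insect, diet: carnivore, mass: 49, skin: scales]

'Match' ⟺ mass ≤ 28.
Match: [class: fish, diet: herbivore, mass: 13, skin: fur], since mass = 13. Match: [class: insect, diet: carnivore, mass: 13, skin: smooth], since mass = 13. No match: [class: insect, diet: carnivore, mass: 49, skin: scales], since mass = 49.

Match, Match, No match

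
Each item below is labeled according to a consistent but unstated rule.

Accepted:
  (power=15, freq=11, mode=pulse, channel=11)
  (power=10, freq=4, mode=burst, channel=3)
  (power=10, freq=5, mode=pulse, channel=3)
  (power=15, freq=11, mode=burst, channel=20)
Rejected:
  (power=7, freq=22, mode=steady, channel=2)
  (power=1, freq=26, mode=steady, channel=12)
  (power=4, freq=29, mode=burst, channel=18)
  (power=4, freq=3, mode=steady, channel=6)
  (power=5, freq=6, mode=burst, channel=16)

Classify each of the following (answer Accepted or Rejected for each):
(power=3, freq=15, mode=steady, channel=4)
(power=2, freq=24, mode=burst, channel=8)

Every 'Accepted' example satisfies: power ≥ 10. None of the 'Rejected' examples do.
(power=3, freq=15, mode=steady, channel=4) → power = 3 → Rejected. (power=2, freq=24, mode=burst, channel=8) → power = 2 → Rejected.

Rejected, Rejected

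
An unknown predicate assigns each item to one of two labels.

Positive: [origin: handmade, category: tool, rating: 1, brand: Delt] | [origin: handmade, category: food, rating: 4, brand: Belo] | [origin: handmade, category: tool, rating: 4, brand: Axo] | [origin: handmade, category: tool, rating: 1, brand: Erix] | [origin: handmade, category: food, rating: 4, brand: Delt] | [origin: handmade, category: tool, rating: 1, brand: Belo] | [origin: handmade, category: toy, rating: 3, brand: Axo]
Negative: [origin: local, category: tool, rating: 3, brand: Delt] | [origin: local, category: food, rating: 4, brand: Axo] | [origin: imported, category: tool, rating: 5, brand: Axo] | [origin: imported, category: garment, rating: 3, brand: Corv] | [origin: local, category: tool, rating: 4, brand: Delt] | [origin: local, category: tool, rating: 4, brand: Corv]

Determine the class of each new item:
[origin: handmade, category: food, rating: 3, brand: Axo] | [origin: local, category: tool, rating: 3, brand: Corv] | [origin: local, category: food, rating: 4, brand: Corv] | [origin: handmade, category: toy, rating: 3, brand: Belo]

Positive, Negative, Negative, Positive

The distinguishing property — origin is handmade — holds for all the 'Positive' cases and none of the 'Negative' cases.
[origin: handmade, category: food, rating: 3, brand: Axo]: Positive (origin is handmade). [origin: local, category: tool, rating: 3, brand: Corv]: Negative (origin is local). [origin: local, category: food, rating: 4, brand: Corv]: Negative (origin is local). [origin: handmade, category: toy, rating: 3, brand: Belo]: Positive (origin is handmade).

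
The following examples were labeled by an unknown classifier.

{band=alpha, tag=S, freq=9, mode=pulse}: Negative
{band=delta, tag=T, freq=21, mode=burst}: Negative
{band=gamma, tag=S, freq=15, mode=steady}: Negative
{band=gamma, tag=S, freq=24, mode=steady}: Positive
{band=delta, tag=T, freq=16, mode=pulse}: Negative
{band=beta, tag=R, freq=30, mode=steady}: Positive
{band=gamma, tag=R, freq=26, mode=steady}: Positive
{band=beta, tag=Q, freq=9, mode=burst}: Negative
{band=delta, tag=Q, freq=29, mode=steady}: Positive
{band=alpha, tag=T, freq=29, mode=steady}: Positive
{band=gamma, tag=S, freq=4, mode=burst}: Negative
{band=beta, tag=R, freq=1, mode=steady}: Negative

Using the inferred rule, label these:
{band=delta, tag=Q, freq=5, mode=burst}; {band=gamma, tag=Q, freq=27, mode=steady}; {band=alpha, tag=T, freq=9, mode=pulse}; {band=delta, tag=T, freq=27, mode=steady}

Negative, Positive, Negative, Positive

The distinguishing property — freq ≥ 24 — holds for all the 'Positive' cases and none of the 'Negative' cases.
{band=delta, tag=Q, freq=5, mode=burst}: Negative (freq = 5).
{band=gamma, tag=Q, freq=27, mode=steady}: Positive (freq = 27).
{band=alpha, tag=T, freq=9, mode=pulse}: Negative (freq = 9).
{band=delta, tag=T, freq=27, mode=steady}: Positive (freq = 27).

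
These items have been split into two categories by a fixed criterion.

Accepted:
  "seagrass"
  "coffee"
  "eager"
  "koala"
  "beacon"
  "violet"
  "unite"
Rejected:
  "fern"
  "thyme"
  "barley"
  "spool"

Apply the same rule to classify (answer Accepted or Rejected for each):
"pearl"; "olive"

Rejected, Accepted

Every 'Accepted' example satisfies: has ≥ 3 vowels. None of the 'Rejected' examples do.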